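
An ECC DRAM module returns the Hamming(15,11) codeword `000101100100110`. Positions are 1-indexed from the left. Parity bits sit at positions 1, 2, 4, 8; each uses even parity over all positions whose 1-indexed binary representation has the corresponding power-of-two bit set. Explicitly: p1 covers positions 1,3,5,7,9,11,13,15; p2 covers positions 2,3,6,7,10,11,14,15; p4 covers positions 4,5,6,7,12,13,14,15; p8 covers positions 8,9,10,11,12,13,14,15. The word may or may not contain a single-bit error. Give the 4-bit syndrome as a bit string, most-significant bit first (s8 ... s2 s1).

s1: b1⊕b3⊕b5⊕b7⊕b9⊕b11⊕b13⊕b15 = 0⊕0⊕0⊕1⊕0⊕0⊕1⊕0 = 0
s2: b2⊕b3⊕b6⊕b7⊕b10⊕b11⊕b14⊕b15 = 0⊕0⊕1⊕1⊕1⊕0⊕1⊕0 = 0
s4: b4⊕b5⊕b6⊕b7⊕b12⊕b13⊕b14⊕b15 = 1⊕0⊕1⊕1⊕0⊕1⊕1⊕0 = 1
s8: b8⊕b9⊕b10⊕b11⊕b12⊕b13⊕b14⊕b15 = 0⊕0⊕1⊕0⊕0⊕1⊕1⊕0 = 1
Syndrome (s8...s1) = 1100 → position 12.

1100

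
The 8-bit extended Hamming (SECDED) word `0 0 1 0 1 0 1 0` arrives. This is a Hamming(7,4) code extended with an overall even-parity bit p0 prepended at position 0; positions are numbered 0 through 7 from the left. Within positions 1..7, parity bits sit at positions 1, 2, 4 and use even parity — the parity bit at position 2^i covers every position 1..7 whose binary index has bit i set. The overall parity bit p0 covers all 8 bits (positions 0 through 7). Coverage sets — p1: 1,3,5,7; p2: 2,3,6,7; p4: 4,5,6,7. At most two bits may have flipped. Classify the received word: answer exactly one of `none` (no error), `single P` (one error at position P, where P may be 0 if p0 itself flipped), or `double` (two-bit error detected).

single 0

s1: b1⊕b3⊕b5⊕b7 = 0⊕0⊕0⊕0 = 0
s2: b2⊕b3⊕b6⊕b7 = 1⊕0⊕1⊕0 = 0
s4: b4⊕b5⊕b6⊕b7 = 1⊕0⊕1⊕0 = 0
Syndrome (s4...s1) = 000 → position 0 (no error).
Overall parity (XOR of all 8 bits, including p0): 0⊕0⊕1⊕0⊕1⊕0⊕1⊕0 = 1
Overall=1, syndrome position=0 → single-bit error at position 0.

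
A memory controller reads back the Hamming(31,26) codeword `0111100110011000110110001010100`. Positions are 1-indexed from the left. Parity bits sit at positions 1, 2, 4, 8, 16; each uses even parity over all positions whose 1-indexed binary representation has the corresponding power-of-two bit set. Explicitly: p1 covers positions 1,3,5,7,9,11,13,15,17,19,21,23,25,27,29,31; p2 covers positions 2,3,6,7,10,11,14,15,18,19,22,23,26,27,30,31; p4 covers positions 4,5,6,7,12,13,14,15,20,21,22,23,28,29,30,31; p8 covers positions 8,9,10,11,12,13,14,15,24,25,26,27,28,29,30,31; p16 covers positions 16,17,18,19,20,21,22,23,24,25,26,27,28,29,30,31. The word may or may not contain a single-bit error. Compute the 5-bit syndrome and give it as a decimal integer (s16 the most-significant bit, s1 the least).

29

s1: b1⊕b3⊕b5⊕b7⊕b9⊕b11⊕b13⊕b15⊕b17⊕b19⊕b21⊕b23⊕b25⊕b27⊕b29⊕b31 = 0⊕1⊕1⊕0⊕1⊕0⊕1⊕0⊕1⊕0⊕1⊕0⊕1⊕1⊕1⊕0 = 1
s2: b2⊕b3⊕b6⊕b7⊕b10⊕b11⊕b14⊕b15⊕b18⊕b19⊕b22⊕b23⊕b26⊕b27⊕b30⊕b31 = 1⊕1⊕0⊕0⊕0⊕0⊕0⊕0⊕1⊕0⊕0⊕0⊕0⊕1⊕0⊕0 = 0
s4: b4⊕b5⊕b6⊕b7⊕b12⊕b13⊕b14⊕b15⊕b20⊕b21⊕b22⊕b23⊕b28⊕b29⊕b30⊕b31 = 1⊕1⊕0⊕0⊕1⊕1⊕0⊕0⊕1⊕1⊕0⊕0⊕0⊕1⊕0⊕0 = 1
s8: b8⊕b9⊕b10⊕b11⊕b12⊕b13⊕b14⊕b15⊕b24⊕b25⊕b26⊕b27⊕b28⊕b29⊕b30⊕b31 = 1⊕1⊕0⊕0⊕1⊕1⊕0⊕0⊕0⊕1⊕0⊕1⊕0⊕1⊕0⊕0 = 1
s16: b16⊕b17⊕b18⊕b19⊕b20⊕b21⊕b22⊕b23⊕b24⊕b25⊕b26⊕b27⊕b28⊕b29⊕b30⊕b31 = 0⊕1⊕1⊕0⊕1⊕1⊕0⊕0⊕0⊕1⊕0⊕1⊕0⊕1⊕0⊕0 = 1
Syndrome (s16...s1) = 11101 → position 29.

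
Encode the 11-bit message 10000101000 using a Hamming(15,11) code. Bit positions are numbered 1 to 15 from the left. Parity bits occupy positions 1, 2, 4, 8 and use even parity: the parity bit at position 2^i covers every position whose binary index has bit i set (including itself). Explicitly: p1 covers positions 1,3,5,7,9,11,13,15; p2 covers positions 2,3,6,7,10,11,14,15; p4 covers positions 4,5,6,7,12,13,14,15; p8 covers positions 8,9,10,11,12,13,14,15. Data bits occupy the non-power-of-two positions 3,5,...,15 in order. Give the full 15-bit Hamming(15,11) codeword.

Place data bits at non-power-of-two positions: b3=1, b5=0, b6=0, b7=0, b9=0, b10=1, b11=0, b12=1, b13=0, b14=0, b15=0.
p1 = XOR of data positions {3,5,7,9,11,13,15} = 1⊕0⊕0⊕0⊕0⊕0⊕0 = 1
p2 = XOR of data positions {3,6,7,10,11,14,15} = 1⊕0⊕0⊕1⊕0⊕0⊕0 = 0
p4 = XOR of data positions {5,6,7,12,13,14,15} = 0⊕0⊕0⊕1⊕0⊕0⊕0 = 1
p8 = XOR of data positions {9,10,11,12,13,14,15} = 0⊕1⊕0⊕1⊕0⊕0⊕0 = 0
Codeword b1..b15 = 101100000101000

101100000101000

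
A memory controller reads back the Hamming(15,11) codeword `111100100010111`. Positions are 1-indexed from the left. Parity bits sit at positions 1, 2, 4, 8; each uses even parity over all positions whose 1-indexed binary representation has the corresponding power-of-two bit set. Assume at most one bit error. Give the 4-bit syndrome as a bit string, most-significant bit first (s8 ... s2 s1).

s1: b1⊕b3⊕b5⊕b7⊕b9⊕b11⊕b13⊕b15 = 1⊕1⊕0⊕1⊕0⊕1⊕1⊕1 = 0
s2: b2⊕b3⊕b6⊕b7⊕b10⊕b11⊕b14⊕b15 = 1⊕1⊕0⊕1⊕0⊕1⊕1⊕1 = 0
s4: b4⊕b5⊕b6⊕b7⊕b12⊕b13⊕b14⊕b15 = 1⊕0⊕0⊕1⊕0⊕1⊕1⊕1 = 1
s8: b8⊕b9⊕b10⊕b11⊕b12⊕b13⊕b14⊕b15 = 0⊕0⊕0⊕1⊕0⊕1⊕1⊕1 = 0
Syndrome (s8...s1) = 0100 → position 4.

0100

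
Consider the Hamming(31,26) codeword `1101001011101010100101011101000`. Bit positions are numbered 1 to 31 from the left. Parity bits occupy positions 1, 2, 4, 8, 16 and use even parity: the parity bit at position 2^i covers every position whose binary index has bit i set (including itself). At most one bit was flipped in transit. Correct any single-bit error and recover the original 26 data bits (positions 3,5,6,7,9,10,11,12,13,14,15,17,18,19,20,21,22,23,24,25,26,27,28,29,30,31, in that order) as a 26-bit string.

s1: b1⊕b3⊕b5⊕b7⊕b9⊕b11⊕b13⊕b15⊕b17⊕b19⊕b21⊕b23⊕b25⊕b27⊕b29⊕b31 = 1⊕0⊕0⊕1⊕1⊕1⊕1⊕1⊕1⊕0⊕0⊕0⊕1⊕0⊕0⊕0 = 0
s2: b2⊕b3⊕b6⊕b7⊕b10⊕b11⊕b14⊕b15⊕b18⊕b19⊕b22⊕b23⊕b26⊕b27⊕b30⊕b31 = 1⊕0⊕0⊕1⊕1⊕1⊕0⊕1⊕0⊕0⊕1⊕0⊕1⊕0⊕0⊕0 = 1
s4: b4⊕b5⊕b6⊕b7⊕b12⊕b13⊕b14⊕b15⊕b20⊕b21⊕b22⊕b23⊕b28⊕b29⊕b30⊕b31 = 1⊕0⊕0⊕1⊕0⊕1⊕0⊕1⊕1⊕0⊕1⊕0⊕1⊕0⊕0⊕0 = 1
s8: b8⊕b9⊕b10⊕b11⊕b12⊕b13⊕b14⊕b15⊕b24⊕b25⊕b26⊕b27⊕b28⊕b29⊕b30⊕b31 = 0⊕1⊕1⊕1⊕0⊕1⊕0⊕1⊕1⊕1⊕1⊕0⊕1⊕0⊕0⊕0 = 1
s16: b16⊕b17⊕b18⊕b19⊕b20⊕b21⊕b22⊕b23⊕b24⊕b25⊕b26⊕b27⊕b28⊕b29⊕b30⊕b31 = 0⊕1⊕0⊕0⊕1⊕0⊕1⊕0⊕1⊕1⊕1⊕0⊕1⊕0⊕0⊕0 = 1
Syndrome (s16...s1) = 11110 → position 30.
Flip bit 30: corrected codeword = 1101001011101010100101011101010
Data bits at positions 3,5,6,7,9,10,11,12,13,14,15,17,18,19,20,21,22,23,24,25,26,27,28,29,30,31: 00011110101100101011101010

00011110101100101011101010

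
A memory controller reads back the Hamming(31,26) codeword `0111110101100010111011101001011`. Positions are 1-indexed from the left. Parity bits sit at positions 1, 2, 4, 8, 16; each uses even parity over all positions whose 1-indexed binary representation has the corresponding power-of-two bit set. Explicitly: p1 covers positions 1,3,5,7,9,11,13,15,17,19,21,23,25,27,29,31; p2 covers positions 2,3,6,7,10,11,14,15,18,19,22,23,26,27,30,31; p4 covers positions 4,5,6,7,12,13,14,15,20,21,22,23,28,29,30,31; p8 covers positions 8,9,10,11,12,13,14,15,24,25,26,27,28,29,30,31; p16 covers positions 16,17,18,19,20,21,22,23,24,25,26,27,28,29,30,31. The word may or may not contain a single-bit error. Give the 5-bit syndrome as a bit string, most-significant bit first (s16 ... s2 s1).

00000

s1: b1⊕b3⊕b5⊕b7⊕b9⊕b11⊕b13⊕b15⊕b17⊕b19⊕b21⊕b23⊕b25⊕b27⊕b29⊕b31 = 0⊕1⊕1⊕0⊕0⊕1⊕0⊕1⊕1⊕1⊕1⊕1⊕1⊕0⊕0⊕1 = 0
s2: b2⊕b3⊕b6⊕b7⊕b10⊕b11⊕b14⊕b15⊕b18⊕b19⊕b22⊕b23⊕b26⊕b27⊕b30⊕b31 = 1⊕1⊕1⊕0⊕1⊕1⊕0⊕1⊕1⊕1⊕1⊕1⊕0⊕0⊕1⊕1 = 0
s4: b4⊕b5⊕b6⊕b7⊕b12⊕b13⊕b14⊕b15⊕b20⊕b21⊕b22⊕b23⊕b28⊕b29⊕b30⊕b31 = 1⊕1⊕1⊕0⊕0⊕0⊕0⊕1⊕0⊕1⊕1⊕1⊕1⊕0⊕1⊕1 = 0
s8: b8⊕b9⊕b10⊕b11⊕b12⊕b13⊕b14⊕b15⊕b24⊕b25⊕b26⊕b27⊕b28⊕b29⊕b30⊕b31 = 1⊕0⊕1⊕1⊕0⊕0⊕0⊕1⊕0⊕1⊕0⊕0⊕1⊕0⊕1⊕1 = 0
s16: b16⊕b17⊕b18⊕b19⊕b20⊕b21⊕b22⊕b23⊕b24⊕b25⊕b26⊕b27⊕b28⊕b29⊕b30⊕b31 = 0⊕1⊕1⊕1⊕0⊕1⊕1⊕1⊕0⊕1⊕0⊕0⊕1⊕0⊕1⊕1 = 0
Syndrome (s16...s1) = 00000 → position 0 (no error).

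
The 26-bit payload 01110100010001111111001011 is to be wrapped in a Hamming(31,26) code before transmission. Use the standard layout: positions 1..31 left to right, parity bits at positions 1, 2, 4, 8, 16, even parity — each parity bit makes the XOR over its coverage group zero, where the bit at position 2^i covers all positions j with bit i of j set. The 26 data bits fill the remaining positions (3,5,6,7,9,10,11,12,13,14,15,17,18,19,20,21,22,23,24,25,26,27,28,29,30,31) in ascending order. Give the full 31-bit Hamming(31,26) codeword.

1101111101000100001111111001011

Place data bits at non-power-of-two positions: b3=0, b5=1, b6=1, b7=1, b9=0, b10=1, b11=0, b12=0, b13=0, b14=1, b15=0, b17=0, b18=0, b19=1, b20=1, b21=1, b22=1, b23=1, b24=1, b25=1, b26=0, b27=0, b28=1, b29=0, b30=1, b31=1.
p1 = XOR of data positions {3,5,7,9,11,13,15,17,19,21,23,25,27,29,31} = 0⊕1⊕1⊕0⊕0⊕0⊕0⊕0⊕1⊕1⊕1⊕1⊕0⊕0⊕1 = 1
p2 = XOR of data positions {3,6,7,10,11,14,15,18,19,22,23,26,27,30,31} = 0⊕1⊕1⊕1⊕0⊕1⊕0⊕0⊕1⊕1⊕1⊕0⊕0⊕1⊕1 = 1
p4 = XOR of data positions {5,6,7,12,13,14,15,20,21,22,23,28,29,30,31} = 1⊕1⊕1⊕0⊕0⊕1⊕0⊕1⊕1⊕1⊕1⊕1⊕0⊕1⊕1 = 1
p8 = XOR of data positions {9,10,11,12,13,14,15,24,25,26,27,28,29,30,31} = 0⊕1⊕0⊕0⊕0⊕1⊕0⊕1⊕1⊕0⊕0⊕1⊕0⊕1⊕1 = 1
p16 = XOR of data positions {17,18,19,20,21,22,23,24,25,26,27,28,29,30,31} = 0⊕0⊕1⊕1⊕1⊕1⊕1⊕1⊕1⊕0⊕0⊕1⊕0⊕1⊕1 = 0
Codeword b1..b31 = 1101111101000100001111111001011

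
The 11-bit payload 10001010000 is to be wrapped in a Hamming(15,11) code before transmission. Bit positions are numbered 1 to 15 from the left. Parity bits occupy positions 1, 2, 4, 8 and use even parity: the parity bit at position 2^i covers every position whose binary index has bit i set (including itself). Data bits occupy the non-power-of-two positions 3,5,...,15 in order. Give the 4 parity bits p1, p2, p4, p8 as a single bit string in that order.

1000

Place data bits at non-power-of-two positions: b3=1, b5=0, b6=0, b7=0, b9=1, b10=0, b11=1, b12=0, b13=0, b14=0, b15=0.
p1 = XOR of data positions {3,5,7,9,11,13,15} = 1⊕0⊕0⊕1⊕1⊕0⊕0 = 1
p2 = XOR of data positions {3,6,7,10,11,14,15} = 1⊕0⊕0⊕0⊕1⊕0⊕0 = 0
p4 = XOR of data positions {5,6,7,12,13,14,15} = 0⊕0⊕0⊕0⊕0⊕0⊕0 = 0
p8 = XOR of data positions {9,10,11,12,13,14,15} = 1⊕0⊕1⊕0⊕0⊕0⊕0 = 0
Parity bits p1,p2,p4,p8 = 1000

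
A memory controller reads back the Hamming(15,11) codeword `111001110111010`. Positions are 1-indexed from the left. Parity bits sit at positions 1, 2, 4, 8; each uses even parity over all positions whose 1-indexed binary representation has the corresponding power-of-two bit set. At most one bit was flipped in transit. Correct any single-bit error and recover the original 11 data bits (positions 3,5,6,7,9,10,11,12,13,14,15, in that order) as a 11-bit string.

s1: b1⊕b3⊕b5⊕b7⊕b9⊕b11⊕b13⊕b15 = 1⊕1⊕0⊕1⊕0⊕1⊕0⊕0 = 0
s2: b2⊕b3⊕b6⊕b7⊕b10⊕b11⊕b14⊕b15 = 1⊕1⊕1⊕1⊕1⊕1⊕1⊕0 = 1
s4: b4⊕b5⊕b6⊕b7⊕b12⊕b13⊕b14⊕b15 = 0⊕0⊕1⊕1⊕1⊕0⊕1⊕0 = 0
s8: b8⊕b9⊕b10⊕b11⊕b12⊕b13⊕b14⊕b15 = 1⊕0⊕1⊕1⊕1⊕0⊕1⊕0 = 1
Syndrome (s8...s1) = 1010 → position 10.
Flip bit 10: corrected codeword = 111001110011010
Data bits at positions 3,5,6,7,9,10,11,12,13,14,15: 10110011010

10110011010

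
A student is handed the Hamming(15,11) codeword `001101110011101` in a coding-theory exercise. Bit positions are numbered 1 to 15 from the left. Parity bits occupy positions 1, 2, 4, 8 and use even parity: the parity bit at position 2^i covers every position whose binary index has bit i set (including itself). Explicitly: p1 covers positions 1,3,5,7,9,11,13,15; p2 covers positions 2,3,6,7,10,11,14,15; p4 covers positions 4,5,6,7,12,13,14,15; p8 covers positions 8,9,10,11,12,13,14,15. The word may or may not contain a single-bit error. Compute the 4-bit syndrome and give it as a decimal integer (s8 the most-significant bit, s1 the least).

s1: b1⊕b3⊕b5⊕b7⊕b9⊕b11⊕b13⊕b15 = 0⊕1⊕0⊕1⊕0⊕1⊕1⊕1 = 1
s2: b2⊕b3⊕b6⊕b7⊕b10⊕b11⊕b14⊕b15 = 0⊕1⊕1⊕1⊕0⊕1⊕0⊕1 = 1
s4: b4⊕b5⊕b6⊕b7⊕b12⊕b13⊕b14⊕b15 = 1⊕0⊕1⊕1⊕1⊕1⊕0⊕1 = 0
s8: b8⊕b9⊕b10⊕b11⊕b12⊕b13⊕b14⊕b15 = 1⊕0⊕0⊕1⊕1⊕1⊕0⊕1 = 1
Syndrome (s8...s1) = 1011 → position 11.

11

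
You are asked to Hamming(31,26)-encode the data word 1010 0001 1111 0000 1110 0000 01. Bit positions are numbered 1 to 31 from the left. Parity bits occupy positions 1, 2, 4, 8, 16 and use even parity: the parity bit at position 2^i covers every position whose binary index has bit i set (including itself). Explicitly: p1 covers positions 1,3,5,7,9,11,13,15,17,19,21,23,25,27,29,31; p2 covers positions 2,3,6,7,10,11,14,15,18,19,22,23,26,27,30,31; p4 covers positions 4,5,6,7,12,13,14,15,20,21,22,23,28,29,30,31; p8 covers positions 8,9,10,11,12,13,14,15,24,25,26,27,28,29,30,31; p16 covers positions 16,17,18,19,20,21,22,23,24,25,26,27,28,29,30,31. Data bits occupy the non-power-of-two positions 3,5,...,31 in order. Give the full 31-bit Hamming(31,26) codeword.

Place data bits at non-power-of-two positions: b3=1, b5=0, b6=1, b7=0, b9=0, b10=0, b11=0, b12=1, b13=1, b14=1, b15=1, b17=1, b18=0, b19=0, b20=0, b21=0, b22=1, b23=1, b24=1, b25=0, b26=0, b27=0, b28=0, b29=0, b30=0, b31=1.
p1 = XOR of data positions {3,5,7,9,11,13,15,17,19,21,23,25,27,29,31} = 1⊕0⊕0⊕0⊕0⊕1⊕1⊕1⊕0⊕0⊕1⊕0⊕0⊕0⊕1 = 0
p2 = XOR of data positions {3,6,7,10,11,14,15,18,19,22,23,26,27,30,31} = 1⊕1⊕0⊕0⊕0⊕1⊕1⊕0⊕0⊕1⊕1⊕0⊕0⊕0⊕1 = 1
p4 = XOR of data positions {5,6,7,12,13,14,15,20,21,22,23,28,29,30,31} = 0⊕1⊕0⊕1⊕1⊕1⊕1⊕0⊕0⊕1⊕1⊕0⊕0⊕0⊕1 = 0
p8 = XOR of data positions {9,10,11,12,13,14,15,24,25,26,27,28,29,30,31} = 0⊕0⊕0⊕1⊕1⊕1⊕1⊕1⊕0⊕0⊕0⊕0⊕0⊕0⊕1 = 0
p16 = XOR of data positions {17,18,19,20,21,22,23,24,25,26,27,28,29,30,31} = 1⊕0⊕0⊕0⊕0⊕1⊕1⊕1⊕0⊕0⊕0⊕0⊕0⊕0⊕1 = 1
Codeword b1..b31 = 0110010000011111100001110000001

0110010000011111100001110000001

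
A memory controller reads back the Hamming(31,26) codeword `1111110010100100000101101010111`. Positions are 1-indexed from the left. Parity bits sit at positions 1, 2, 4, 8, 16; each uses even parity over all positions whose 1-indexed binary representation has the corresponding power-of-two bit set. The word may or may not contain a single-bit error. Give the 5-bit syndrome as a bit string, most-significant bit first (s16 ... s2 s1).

00000

s1: b1⊕b3⊕b5⊕b7⊕b9⊕b11⊕b13⊕b15⊕b17⊕b19⊕b21⊕b23⊕b25⊕b27⊕b29⊕b31 = 1⊕1⊕1⊕0⊕1⊕1⊕0⊕0⊕0⊕0⊕0⊕1⊕1⊕1⊕1⊕1 = 0
s2: b2⊕b3⊕b6⊕b7⊕b10⊕b11⊕b14⊕b15⊕b18⊕b19⊕b22⊕b23⊕b26⊕b27⊕b30⊕b31 = 1⊕1⊕1⊕0⊕0⊕1⊕1⊕0⊕0⊕0⊕1⊕1⊕0⊕1⊕1⊕1 = 0
s4: b4⊕b5⊕b6⊕b7⊕b12⊕b13⊕b14⊕b15⊕b20⊕b21⊕b22⊕b23⊕b28⊕b29⊕b30⊕b31 = 1⊕1⊕1⊕0⊕0⊕0⊕1⊕0⊕1⊕0⊕1⊕1⊕0⊕1⊕1⊕1 = 0
s8: b8⊕b9⊕b10⊕b11⊕b12⊕b13⊕b14⊕b15⊕b24⊕b25⊕b26⊕b27⊕b28⊕b29⊕b30⊕b31 = 0⊕1⊕0⊕1⊕0⊕0⊕1⊕0⊕0⊕1⊕0⊕1⊕0⊕1⊕1⊕1 = 0
s16: b16⊕b17⊕b18⊕b19⊕b20⊕b21⊕b22⊕b23⊕b24⊕b25⊕b26⊕b27⊕b28⊕b29⊕b30⊕b31 = 0⊕0⊕0⊕0⊕1⊕0⊕1⊕1⊕0⊕1⊕0⊕1⊕0⊕1⊕1⊕1 = 0
Syndrome (s16...s1) = 00000 → position 0 (no error).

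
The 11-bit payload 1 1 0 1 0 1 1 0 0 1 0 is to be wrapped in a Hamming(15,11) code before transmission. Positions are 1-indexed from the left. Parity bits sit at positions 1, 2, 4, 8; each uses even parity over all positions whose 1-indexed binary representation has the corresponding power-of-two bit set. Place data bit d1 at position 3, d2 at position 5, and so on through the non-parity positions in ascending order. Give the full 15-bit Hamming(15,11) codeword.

011110110110010

Place data bits at non-power-of-two positions: b3=1, b5=1, b6=0, b7=1, b9=0, b10=1, b11=1, b12=0, b13=0, b14=1, b15=0.
p1 = XOR of data positions {3,5,7,9,11,13,15} = 1⊕1⊕1⊕0⊕1⊕0⊕0 = 0
p2 = XOR of data positions {3,6,7,10,11,14,15} = 1⊕0⊕1⊕1⊕1⊕1⊕0 = 1
p4 = XOR of data positions {5,6,7,12,13,14,15} = 1⊕0⊕1⊕0⊕0⊕1⊕0 = 1
p8 = XOR of data positions {9,10,11,12,13,14,15} = 0⊕1⊕1⊕0⊕0⊕1⊕0 = 1
Codeword b1..b15 = 011110110110010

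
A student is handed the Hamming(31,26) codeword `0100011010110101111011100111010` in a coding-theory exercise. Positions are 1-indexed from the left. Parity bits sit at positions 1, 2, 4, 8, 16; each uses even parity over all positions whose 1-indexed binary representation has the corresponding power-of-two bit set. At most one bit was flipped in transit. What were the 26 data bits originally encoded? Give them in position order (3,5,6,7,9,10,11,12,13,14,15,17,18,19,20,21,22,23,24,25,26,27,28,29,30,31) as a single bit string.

00111011010111111100111010

s1: b1⊕b3⊕b5⊕b7⊕b9⊕b11⊕b13⊕b15⊕b17⊕b19⊕b21⊕b23⊕b25⊕b27⊕b29⊕b31 = 0⊕0⊕0⊕1⊕1⊕1⊕0⊕0⊕1⊕1⊕1⊕1⊕0⊕1⊕0⊕0 = 0
s2: b2⊕b3⊕b6⊕b7⊕b10⊕b11⊕b14⊕b15⊕b18⊕b19⊕b22⊕b23⊕b26⊕b27⊕b30⊕b31 = 1⊕0⊕1⊕1⊕0⊕1⊕1⊕0⊕1⊕1⊕1⊕1⊕1⊕1⊕1⊕0 = 0
s4: b4⊕b5⊕b6⊕b7⊕b12⊕b13⊕b14⊕b15⊕b20⊕b21⊕b22⊕b23⊕b28⊕b29⊕b30⊕b31 = 0⊕0⊕1⊕1⊕1⊕0⊕1⊕0⊕0⊕1⊕1⊕1⊕1⊕0⊕1⊕0 = 1
s8: b8⊕b9⊕b10⊕b11⊕b12⊕b13⊕b14⊕b15⊕b24⊕b25⊕b26⊕b27⊕b28⊕b29⊕b30⊕b31 = 0⊕1⊕0⊕1⊕1⊕0⊕1⊕0⊕0⊕0⊕1⊕1⊕1⊕0⊕1⊕0 = 0
s16: b16⊕b17⊕b18⊕b19⊕b20⊕b21⊕b22⊕b23⊕b24⊕b25⊕b26⊕b27⊕b28⊕b29⊕b30⊕b31 = 1⊕1⊕1⊕1⊕0⊕1⊕1⊕1⊕0⊕0⊕1⊕1⊕1⊕0⊕1⊕0 = 1
Syndrome (s16...s1) = 10100 → position 20.
Flip bit 20: corrected codeword = 0100011010110101111111100111010
Data bits at positions 3,5,6,7,9,10,11,12,13,14,15,17,18,19,20,21,22,23,24,25,26,27,28,29,30,31: 00111011010111111100111010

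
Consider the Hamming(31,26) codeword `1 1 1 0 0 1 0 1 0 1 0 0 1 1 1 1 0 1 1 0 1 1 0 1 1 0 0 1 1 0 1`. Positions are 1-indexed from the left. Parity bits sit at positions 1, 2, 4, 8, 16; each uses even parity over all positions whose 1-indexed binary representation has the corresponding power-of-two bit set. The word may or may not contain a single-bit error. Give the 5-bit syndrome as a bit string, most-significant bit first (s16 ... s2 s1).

s1: b1⊕b3⊕b5⊕b7⊕b9⊕b11⊕b13⊕b15⊕b17⊕b19⊕b21⊕b23⊕b25⊕b27⊕b29⊕b31 = 1⊕1⊕0⊕0⊕0⊕0⊕1⊕1⊕0⊕1⊕1⊕0⊕1⊕0⊕1⊕1 = 1
s2: b2⊕b3⊕b6⊕b7⊕b10⊕b11⊕b14⊕b15⊕b18⊕b19⊕b22⊕b23⊕b26⊕b27⊕b30⊕b31 = 1⊕1⊕1⊕0⊕1⊕0⊕1⊕1⊕1⊕1⊕1⊕0⊕0⊕0⊕0⊕1 = 0
s4: b4⊕b5⊕b6⊕b7⊕b12⊕b13⊕b14⊕b15⊕b20⊕b21⊕b22⊕b23⊕b28⊕b29⊕b30⊕b31 = 0⊕0⊕1⊕0⊕0⊕1⊕1⊕1⊕0⊕1⊕1⊕0⊕1⊕1⊕0⊕1 = 1
s8: b8⊕b9⊕b10⊕b11⊕b12⊕b13⊕b14⊕b15⊕b24⊕b25⊕b26⊕b27⊕b28⊕b29⊕b30⊕b31 = 1⊕0⊕1⊕0⊕0⊕1⊕1⊕1⊕1⊕1⊕0⊕0⊕1⊕1⊕0⊕1 = 0
s16: b16⊕b17⊕b18⊕b19⊕b20⊕b21⊕b22⊕b23⊕b24⊕b25⊕b26⊕b27⊕b28⊕b29⊕b30⊕b31 = 1⊕0⊕1⊕1⊕0⊕1⊕1⊕0⊕1⊕1⊕0⊕0⊕1⊕1⊕0⊕1 = 0
Syndrome (s16...s1) = 00101 → position 5.

00101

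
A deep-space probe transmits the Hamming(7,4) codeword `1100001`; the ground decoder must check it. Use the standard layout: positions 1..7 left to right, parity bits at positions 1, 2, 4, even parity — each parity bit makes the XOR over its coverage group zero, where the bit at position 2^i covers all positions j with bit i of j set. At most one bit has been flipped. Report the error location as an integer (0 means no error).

4

s1: b1⊕b3⊕b5⊕b7 = 1⊕0⊕0⊕1 = 0
s2: b2⊕b3⊕b6⊕b7 = 1⊕0⊕0⊕1 = 0
s4: b4⊕b5⊕b6⊕b7 = 0⊕0⊕0⊕1 = 1
Syndrome (s4...s1) = 100 → position 4.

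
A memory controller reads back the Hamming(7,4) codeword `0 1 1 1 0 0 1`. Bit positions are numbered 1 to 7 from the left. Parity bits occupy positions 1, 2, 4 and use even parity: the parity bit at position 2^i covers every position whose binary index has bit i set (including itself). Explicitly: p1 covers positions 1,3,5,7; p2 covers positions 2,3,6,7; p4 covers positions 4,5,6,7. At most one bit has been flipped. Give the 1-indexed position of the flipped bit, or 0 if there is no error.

s1: b1⊕b3⊕b5⊕b7 = 0⊕1⊕0⊕1 = 0
s2: b2⊕b3⊕b6⊕b7 = 1⊕1⊕0⊕1 = 1
s4: b4⊕b5⊕b6⊕b7 = 1⊕0⊕0⊕1 = 0
Syndrome (s4...s1) = 010 → position 2.

2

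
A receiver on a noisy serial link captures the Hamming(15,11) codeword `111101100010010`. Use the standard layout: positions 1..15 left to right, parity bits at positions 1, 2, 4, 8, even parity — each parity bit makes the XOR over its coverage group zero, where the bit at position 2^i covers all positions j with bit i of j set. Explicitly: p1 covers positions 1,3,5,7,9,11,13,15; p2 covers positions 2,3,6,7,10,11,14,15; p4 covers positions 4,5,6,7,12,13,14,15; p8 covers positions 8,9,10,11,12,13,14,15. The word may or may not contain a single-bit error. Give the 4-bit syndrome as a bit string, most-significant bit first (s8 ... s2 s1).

0000

s1: b1⊕b3⊕b5⊕b7⊕b9⊕b11⊕b13⊕b15 = 1⊕1⊕0⊕1⊕0⊕1⊕0⊕0 = 0
s2: b2⊕b3⊕b6⊕b7⊕b10⊕b11⊕b14⊕b15 = 1⊕1⊕1⊕1⊕0⊕1⊕1⊕0 = 0
s4: b4⊕b5⊕b6⊕b7⊕b12⊕b13⊕b14⊕b15 = 1⊕0⊕1⊕1⊕0⊕0⊕1⊕0 = 0
s8: b8⊕b9⊕b10⊕b11⊕b12⊕b13⊕b14⊕b15 = 0⊕0⊕0⊕1⊕0⊕0⊕1⊕0 = 0
Syndrome (s8...s1) = 0000 → position 0 (no error).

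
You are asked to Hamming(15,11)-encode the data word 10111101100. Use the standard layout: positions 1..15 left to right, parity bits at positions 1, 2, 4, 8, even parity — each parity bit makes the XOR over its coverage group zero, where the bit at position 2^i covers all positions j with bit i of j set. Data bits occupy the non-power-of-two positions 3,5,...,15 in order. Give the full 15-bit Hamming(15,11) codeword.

001001101101100

Place data bits at non-power-of-two positions: b3=1, b5=0, b6=1, b7=1, b9=1, b10=1, b11=0, b12=1, b13=1, b14=0, b15=0.
p1 = XOR of data positions {3,5,7,9,11,13,15} = 1⊕0⊕1⊕1⊕0⊕1⊕0 = 0
p2 = XOR of data positions {3,6,7,10,11,14,15} = 1⊕1⊕1⊕1⊕0⊕0⊕0 = 0
p4 = XOR of data positions {5,6,7,12,13,14,15} = 0⊕1⊕1⊕1⊕1⊕0⊕0 = 0
p8 = XOR of data positions {9,10,11,12,13,14,15} = 1⊕1⊕0⊕1⊕1⊕0⊕0 = 0
Codeword b1..b15 = 001001101101100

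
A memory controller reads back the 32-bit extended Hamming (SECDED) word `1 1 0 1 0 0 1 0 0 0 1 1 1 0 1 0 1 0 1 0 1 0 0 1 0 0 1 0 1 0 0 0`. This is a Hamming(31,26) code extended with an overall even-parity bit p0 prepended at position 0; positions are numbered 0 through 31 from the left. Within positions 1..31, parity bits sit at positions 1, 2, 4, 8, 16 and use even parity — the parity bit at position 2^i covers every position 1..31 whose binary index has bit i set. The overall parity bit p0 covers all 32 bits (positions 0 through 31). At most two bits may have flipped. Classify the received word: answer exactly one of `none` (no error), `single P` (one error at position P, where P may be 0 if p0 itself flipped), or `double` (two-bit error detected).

s1: b1⊕b3⊕b5⊕b7⊕b9⊕b11⊕b13⊕b15⊕b17⊕b19⊕b21⊕b23⊕b25⊕b27⊕b29⊕b31 = 1⊕1⊕0⊕0⊕0⊕1⊕0⊕0⊕0⊕0⊕0⊕1⊕0⊕0⊕0⊕0 = 0
s2: b2⊕b3⊕b6⊕b7⊕b10⊕b11⊕b14⊕b15⊕b18⊕b19⊕b22⊕b23⊕b26⊕b27⊕b30⊕b31 = 0⊕1⊕1⊕0⊕1⊕1⊕1⊕0⊕1⊕0⊕0⊕1⊕1⊕0⊕0⊕0 = 0
s4: b4⊕b5⊕b6⊕b7⊕b12⊕b13⊕b14⊕b15⊕b20⊕b21⊕b22⊕b23⊕b28⊕b29⊕b30⊕b31 = 0⊕0⊕1⊕0⊕1⊕0⊕1⊕0⊕1⊕0⊕0⊕1⊕1⊕0⊕0⊕0 = 0
s8: b8⊕b9⊕b10⊕b11⊕b12⊕b13⊕b14⊕b15⊕b24⊕b25⊕b26⊕b27⊕b28⊕b29⊕b30⊕b31 = 0⊕0⊕1⊕1⊕1⊕0⊕1⊕0⊕0⊕0⊕1⊕0⊕1⊕0⊕0⊕0 = 0
s16: b16⊕b17⊕b18⊕b19⊕b20⊕b21⊕b22⊕b23⊕b24⊕b25⊕b26⊕b27⊕b28⊕b29⊕b30⊕b31 = 1⊕0⊕1⊕0⊕1⊕0⊕0⊕1⊕0⊕0⊕1⊕0⊕1⊕0⊕0⊕0 = 0
Syndrome (s16...s1) = 00000 → position 0 (no error).
Overall parity (XOR of all 32 bits, including p0): 1⊕1⊕0⊕1⊕0⊕0⊕1⊕0⊕0⊕0⊕1⊕1⊕1⊕0⊕1⊕0⊕1⊕0⊕1⊕0⊕1⊕0⊕0⊕1⊕0⊕0⊕1⊕0⊕1⊕0⊕0⊕0 = 0
Overall=0, syndrome position=0 → no error.

none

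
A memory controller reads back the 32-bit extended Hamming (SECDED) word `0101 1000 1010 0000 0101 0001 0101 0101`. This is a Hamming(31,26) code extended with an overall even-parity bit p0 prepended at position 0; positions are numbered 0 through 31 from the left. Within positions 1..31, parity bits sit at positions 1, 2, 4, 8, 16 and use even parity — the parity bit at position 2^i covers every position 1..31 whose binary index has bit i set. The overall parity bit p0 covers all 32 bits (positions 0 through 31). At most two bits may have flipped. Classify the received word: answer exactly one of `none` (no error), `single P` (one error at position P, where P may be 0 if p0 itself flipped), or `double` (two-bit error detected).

double

s1: b1⊕b3⊕b5⊕b7⊕b9⊕b11⊕b13⊕b15⊕b17⊕b19⊕b21⊕b23⊕b25⊕b27⊕b29⊕b31 = 1⊕1⊕0⊕0⊕0⊕0⊕0⊕0⊕1⊕1⊕0⊕1⊕1⊕1⊕1⊕1 = 1
s2: b2⊕b3⊕b6⊕b7⊕b10⊕b11⊕b14⊕b15⊕b18⊕b19⊕b22⊕b23⊕b26⊕b27⊕b30⊕b31 = 0⊕1⊕0⊕0⊕1⊕0⊕0⊕0⊕0⊕1⊕0⊕1⊕0⊕1⊕0⊕1 = 0
s4: b4⊕b5⊕b6⊕b7⊕b12⊕b13⊕b14⊕b15⊕b20⊕b21⊕b22⊕b23⊕b28⊕b29⊕b30⊕b31 = 1⊕0⊕0⊕0⊕0⊕0⊕0⊕0⊕0⊕0⊕0⊕1⊕0⊕1⊕0⊕1 = 0
s8: b8⊕b9⊕b10⊕b11⊕b12⊕b13⊕b14⊕b15⊕b24⊕b25⊕b26⊕b27⊕b28⊕b29⊕b30⊕b31 = 1⊕0⊕1⊕0⊕0⊕0⊕0⊕0⊕0⊕1⊕0⊕1⊕0⊕1⊕0⊕1 = 0
s16: b16⊕b17⊕b18⊕b19⊕b20⊕b21⊕b22⊕b23⊕b24⊕b25⊕b26⊕b27⊕b28⊕b29⊕b30⊕b31 = 0⊕1⊕0⊕1⊕0⊕0⊕0⊕1⊕0⊕1⊕0⊕1⊕0⊕1⊕0⊕1 = 1
Syndrome (s16...s1) = 10001 → position 17.
Overall parity (XOR of all 32 bits, including p0): 0⊕1⊕0⊕1⊕1⊕0⊕0⊕0⊕1⊕0⊕1⊕0⊕0⊕0⊕0⊕0⊕0⊕1⊕0⊕1⊕0⊕0⊕0⊕1⊕0⊕1⊕0⊕1⊕0⊕1⊕0⊕1 = 0
Overall=0, syndrome position=17 → double-bit error detected (uncorrectable).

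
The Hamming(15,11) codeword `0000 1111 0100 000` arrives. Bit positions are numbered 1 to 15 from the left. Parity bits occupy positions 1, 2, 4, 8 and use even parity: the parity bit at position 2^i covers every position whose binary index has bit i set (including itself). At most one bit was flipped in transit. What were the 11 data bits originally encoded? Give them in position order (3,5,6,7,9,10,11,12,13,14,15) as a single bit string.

s1: b1⊕b3⊕b5⊕b7⊕b9⊕b11⊕b13⊕b15 = 0⊕0⊕1⊕1⊕0⊕0⊕0⊕0 = 0
s2: b2⊕b3⊕b6⊕b7⊕b10⊕b11⊕b14⊕b15 = 0⊕0⊕1⊕1⊕1⊕0⊕0⊕0 = 1
s4: b4⊕b5⊕b6⊕b7⊕b12⊕b13⊕b14⊕b15 = 0⊕1⊕1⊕1⊕0⊕0⊕0⊕0 = 1
s8: b8⊕b9⊕b10⊕b11⊕b12⊕b13⊕b14⊕b15 = 1⊕0⊕1⊕0⊕0⊕0⊕0⊕0 = 0
Syndrome (s8...s1) = 0110 → position 6.
Flip bit 6: corrected codeword = 000010110100000
Data bits at positions 3,5,6,7,9,10,11,12,13,14,15: 01010100000

01010100000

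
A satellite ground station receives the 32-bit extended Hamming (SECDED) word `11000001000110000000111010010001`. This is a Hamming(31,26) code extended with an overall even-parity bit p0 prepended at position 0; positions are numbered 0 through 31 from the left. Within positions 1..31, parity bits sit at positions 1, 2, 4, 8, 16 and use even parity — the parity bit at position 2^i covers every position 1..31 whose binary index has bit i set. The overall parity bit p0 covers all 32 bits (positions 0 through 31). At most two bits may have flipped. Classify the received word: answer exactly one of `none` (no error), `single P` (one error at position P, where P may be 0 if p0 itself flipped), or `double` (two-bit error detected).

single 10

s1: b1⊕b3⊕b5⊕b7⊕b9⊕b11⊕b13⊕b15⊕b17⊕b19⊕b21⊕b23⊕b25⊕b27⊕b29⊕b31 = 1⊕0⊕0⊕1⊕0⊕1⊕0⊕0⊕0⊕0⊕1⊕0⊕0⊕1⊕0⊕1 = 0
s2: b2⊕b3⊕b6⊕b7⊕b10⊕b11⊕b14⊕b15⊕b18⊕b19⊕b22⊕b23⊕b26⊕b27⊕b30⊕b31 = 0⊕0⊕0⊕1⊕0⊕1⊕0⊕0⊕0⊕0⊕1⊕0⊕0⊕1⊕0⊕1 = 1
s4: b4⊕b5⊕b6⊕b7⊕b12⊕b13⊕b14⊕b15⊕b20⊕b21⊕b22⊕b23⊕b28⊕b29⊕b30⊕b31 = 0⊕0⊕0⊕1⊕1⊕0⊕0⊕0⊕1⊕1⊕1⊕0⊕0⊕0⊕0⊕1 = 0
s8: b8⊕b9⊕b10⊕b11⊕b12⊕b13⊕b14⊕b15⊕b24⊕b25⊕b26⊕b27⊕b28⊕b29⊕b30⊕b31 = 0⊕0⊕0⊕1⊕1⊕0⊕0⊕0⊕1⊕0⊕0⊕1⊕0⊕0⊕0⊕1 = 1
s16: b16⊕b17⊕b18⊕b19⊕b20⊕b21⊕b22⊕b23⊕b24⊕b25⊕b26⊕b27⊕b28⊕b29⊕b30⊕b31 = 0⊕0⊕0⊕0⊕1⊕1⊕1⊕0⊕1⊕0⊕0⊕1⊕0⊕0⊕0⊕1 = 0
Syndrome (s16...s1) = 01010 → position 10.
Overall parity (XOR of all 32 bits, including p0): 1⊕1⊕0⊕0⊕0⊕0⊕0⊕1⊕0⊕0⊕0⊕1⊕1⊕0⊕0⊕0⊕0⊕0⊕0⊕0⊕1⊕1⊕1⊕0⊕1⊕0⊕0⊕1⊕0⊕0⊕0⊕1 = 1
Overall=1, syndrome position=10 → single-bit error at position 10.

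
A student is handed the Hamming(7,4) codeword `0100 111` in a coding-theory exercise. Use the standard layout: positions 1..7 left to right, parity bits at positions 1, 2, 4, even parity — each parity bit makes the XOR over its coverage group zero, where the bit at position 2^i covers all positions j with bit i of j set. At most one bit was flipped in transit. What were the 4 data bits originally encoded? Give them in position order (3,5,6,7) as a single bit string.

s1: b1⊕b3⊕b5⊕b7 = 0⊕0⊕1⊕1 = 0
s2: b2⊕b3⊕b6⊕b7 = 1⊕0⊕1⊕1 = 1
s4: b4⊕b5⊕b6⊕b7 = 0⊕1⊕1⊕1 = 1
Syndrome (s4...s1) = 110 → position 6.
Flip bit 6: corrected codeword = 0100101
Data bits at positions 3,5,6,7: 0101

0101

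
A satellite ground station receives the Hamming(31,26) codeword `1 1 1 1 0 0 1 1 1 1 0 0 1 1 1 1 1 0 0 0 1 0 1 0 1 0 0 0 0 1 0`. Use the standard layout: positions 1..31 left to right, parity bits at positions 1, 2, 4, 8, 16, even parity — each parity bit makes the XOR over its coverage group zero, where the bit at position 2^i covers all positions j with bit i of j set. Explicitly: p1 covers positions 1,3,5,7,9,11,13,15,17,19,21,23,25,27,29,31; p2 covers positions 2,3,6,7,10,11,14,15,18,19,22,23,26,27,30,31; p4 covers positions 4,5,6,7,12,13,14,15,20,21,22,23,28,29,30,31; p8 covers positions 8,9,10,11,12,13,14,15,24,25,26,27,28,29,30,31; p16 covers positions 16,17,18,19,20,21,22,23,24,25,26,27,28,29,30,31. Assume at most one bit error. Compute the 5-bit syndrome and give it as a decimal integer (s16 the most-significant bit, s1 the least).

s1: b1⊕b3⊕b5⊕b7⊕b9⊕b11⊕b13⊕b15⊕b17⊕b19⊕b21⊕b23⊕b25⊕b27⊕b29⊕b31 = 1⊕1⊕0⊕1⊕1⊕0⊕1⊕1⊕1⊕0⊕1⊕1⊕1⊕0⊕0⊕0 = 0
s2: b2⊕b3⊕b6⊕b7⊕b10⊕b11⊕b14⊕b15⊕b18⊕b19⊕b22⊕b23⊕b26⊕b27⊕b30⊕b31 = 1⊕1⊕0⊕1⊕1⊕0⊕1⊕1⊕0⊕0⊕0⊕1⊕0⊕0⊕1⊕0 = 0
s4: b4⊕b5⊕b6⊕b7⊕b12⊕b13⊕b14⊕b15⊕b20⊕b21⊕b22⊕b23⊕b28⊕b29⊕b30⊕b31 = 1⊕0⊕0⊕1⊕0⊕1⊕1⊕1⊕0⊕1⊕0⊕1⊕0⊕0⊕1⊕0 = 0
s8: b8⊕b9⊕b10⊕b11⊕b12⊕b13⊕b14⊕b15⊕b24⊕b25⊕b26⊕b27⊕b28⊕b29⊕b30⊕b31 = 1⊕1⊕1⊕0⊕0⊕1⊕1⊕1⊕0⊕1⊕0⊕0⊕0⊕0⊕1⊕0 = 0
s16: b16⊕b17⊕b18⊕b19⊕b20⊕b21⊕b22⊕b23⊕b24⊕b25⊕b26⊕b27⊕b28⊕b29⊕b30⊕b31 = 1⊕1⊕0⊕0⊕0⊕1⊕0⊕1⊕0⊕1⊕0⊕0⊕0⊕0⊕1⊕0 = 0
Syndrome (s16...s1) = 00000 → position 0 (no error).

0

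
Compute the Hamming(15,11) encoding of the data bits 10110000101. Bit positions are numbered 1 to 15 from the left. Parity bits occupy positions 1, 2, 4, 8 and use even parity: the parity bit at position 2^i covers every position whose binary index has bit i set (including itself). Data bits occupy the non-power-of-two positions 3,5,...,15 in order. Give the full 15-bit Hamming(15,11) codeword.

001001100000101

Place data bits at non-power-of-two positions: b3=1, b5=0, b6=1, b7=1, b9=0, b10=0, b11=0, b12=0, b13=1, b14=0, b15=1.
p1 = XOR of data positions {3,5,7,9,11,13,15} = 1⊕0⊕1⊕0⊕0⊕1⊕1 = 0
p2 = XOR of data positions {3,6,7,10,11,14,15} = 1⊕1⊕1⊕0⊕0⊕0⊕1 = 0
p4 = XOR of data positions {5,6,7,12,13,14,15} = 0⊕1⊕1⊕0⊕1⊕0⊕1 = 0
p8 = XOR of data positions {9,10,11,12,13,14,15} = 0⊕0⊕0⊕0⊕1⊕0⊕1 = 0
Codeword b1..b15 = 001001100000101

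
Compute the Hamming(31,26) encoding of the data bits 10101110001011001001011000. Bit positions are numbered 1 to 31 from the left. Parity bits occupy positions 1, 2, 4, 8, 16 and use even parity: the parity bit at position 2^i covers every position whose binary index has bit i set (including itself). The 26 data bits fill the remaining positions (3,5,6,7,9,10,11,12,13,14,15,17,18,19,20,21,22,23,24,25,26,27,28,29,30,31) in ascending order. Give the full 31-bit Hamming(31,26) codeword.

Place data bits at non-power-of-two positions: b3=1, b5=0, b6=1, b7=0, b9=1, b10=1, b11=1, b12=0, b13=0, b14=0, b15=1, b17=0, b18=1, b19=1, b20=0, b21=0, b22=1, b23=0, b24=0, b25=1, b26=0, b27=1, b28=1, b29=0, b30=0, b31=0.
p1 = XOR of data positions {3,5,7,9,11,13,15,17,19,21,23,25,27,29,31} = 1⊕0⊕0⊕1⊕1⊕0⊕1⊕0⊕1⊕0⊕0⊕1⊕1⊕0⊕0 = 1
p2 = XOR of data positions {3,6,7,10,11,14,15,18,19,22,23,26,27,30,31} = 1⊕1⊕0⊕1⊕1⊕0⊕1⊕1⊕1⊕1⊕0⊕0⊕1⊕0⊕0 = 1
p4 = XOR of data positions {5,6,7,12,13,14,15,20,21,22,23,28,29,30,31} = 0⊕1⊕0⊕0⊕0⊕0⊕1⊕0⊕0⊕1⊕0⊕1⊕0⊕0⊕0 = 0
p8 = XOR of data positions {9,10,11,12,13,14,15,24,25,26,27,28,29,30,31} = 1⊕1⊕1⊕0⊕0⊕0⊕1⊕0⊕1⊕0⊕1⊕1⊕0⊕0⊕0 = 1
p16 = XOR of data positions {17,18,19,20,21,22,23,24,25,26,27,28,29,30,31} = 0⊕1⊕1⊕0⊕0⊕1⊕0⊕0⊕1⊕0⊕1⊕1⊕0⊕0⊕0 = 0
Codeword b1..b31 = 1110010111100010011001001011000

1110010111100010011001001011000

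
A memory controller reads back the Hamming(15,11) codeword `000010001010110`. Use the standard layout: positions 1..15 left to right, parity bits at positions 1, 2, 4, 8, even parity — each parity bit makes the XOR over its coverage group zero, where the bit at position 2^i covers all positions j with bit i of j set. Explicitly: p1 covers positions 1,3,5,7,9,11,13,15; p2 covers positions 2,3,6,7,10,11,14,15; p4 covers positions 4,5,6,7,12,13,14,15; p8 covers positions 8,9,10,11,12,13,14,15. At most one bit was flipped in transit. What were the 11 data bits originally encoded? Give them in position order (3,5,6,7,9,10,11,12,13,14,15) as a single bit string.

s1: b1⊕b3⊕b5⊕b7⊕b9⊕b11⊕b13⊕b15 = 0⊕0⊕1⊕0⊕1⊕1⊕1⊕0 = 0
s2: b2⊕b3⊕b6⊕b7⊕b10⊕b11⊕b14⊕b15 = 0⊕0⊕0⊕0⊕0⊕1⊕1⊕0 = 0
s4: b4⊕b5⊕b6⊕b7⊕b12⊕b13⊕b14⊕b15 = 0⊕1⊕0⊕0⊕0⊕1⊕1⊕0 = 1
s8: b8⊕b9⊕b10⊕b11⊕b12⊕b13⊕b14⊕b15 = 0⊕1⊕0⊕1⊕0⊕1⊕1⊕0 = 0
Syndrome (s8...s1) = 0100 → position 4.
Flip bit 4: corrected codeword = 000110001010110
Data bits at positions 3,5,6,7,9,10,11,12,13,14,15: 01001010110

01001010110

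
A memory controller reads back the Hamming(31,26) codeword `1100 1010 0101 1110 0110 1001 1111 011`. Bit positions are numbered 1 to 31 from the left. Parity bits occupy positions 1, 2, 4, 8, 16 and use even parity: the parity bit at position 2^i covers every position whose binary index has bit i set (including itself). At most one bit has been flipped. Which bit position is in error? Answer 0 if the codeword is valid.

2

s1: b1⊕b3⊕b5⊕b7⊕b9⊕b11⊕b13⊕b15⊕b17⊕b19⊕b21⊕b23⊕b25⊕b27⊕b29⊕b31 = 1⊕0⊕1⊕1⊕0⊕0⊕1⊕1⊕0⊕1⊕1⊕0⊕1⊕1⊕0⊕1 = 0
s2: b2⊕b3⊕b6⊕b7⊕b10⊕b11⊕b14⊕b15⊕b18⊕b19⊕b22⊕b23⊕b26⊕b27⊕b30⊕b31 = 1⊕0⊕0⊕1⊕1⊕0⊕1⊕1⊕1⊕1⊕0⊕0⊕1⊕1⊕1⊕1 = 1
s4: b4⊕b5⊕b6⊕b7⊕b12⊕b13⊕b14⊕b15⊕b20⊕b21⊕b22⊕b23⊕b28⊕b29⊕b30⊕b31 = 0⊕1⊕0⊕1⊕1⊕1⊕1⊕1⊕0⊕1⊕0⊕0⊕1⊕0⊕1⊕1 = 0
s8: b8⊕b9⊕b10⊕b11⊕b12⊕b13⊕b14⊕b15⊕b24⊕b25⊕b26⊕b27⊕b28⊕b29⊕b30⊕b31 = 0⊕0⊕1⊕0⊕1⊕1⊕1⊕1⊕1⊕1⊕1⊕1⊕1⊕0⊕1⊕1 = 0
s16: b16⊕b17⊕b18⊕b19⊕b20⊕b21⊕b22⊕b23⊕b24⊕b25⊕b26⊕b27⊕b28⊕b29⊕b30⊕b31 = 0⊕0⊕1⊕1⊕0⊕1⊕0⊕0⊕1⊕1⊕1⊕1⊕1⊕0⊕1⊕1 = 0
Syndrome (s16...s1) = 00010 → position 2.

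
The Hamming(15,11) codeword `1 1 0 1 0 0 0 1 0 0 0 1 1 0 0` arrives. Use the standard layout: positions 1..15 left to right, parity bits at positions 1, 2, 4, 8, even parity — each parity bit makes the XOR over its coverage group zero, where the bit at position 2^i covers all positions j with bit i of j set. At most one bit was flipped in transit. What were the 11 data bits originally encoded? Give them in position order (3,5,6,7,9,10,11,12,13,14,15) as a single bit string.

s1: b1⊕b3⊕b5⊕b7⊕b9⊕b11⊕b13⊕b15 = 1⊕0⊕0⊕0⊕0⊕0⊕1⊕0 = 0
s2: b2⊕b3⊕b6⊕b7⊕b10⊕b11⊕b14⊕b15 = 1⊕0⊕0⊕0⊕0⊕0⊕0⊕0 = 1
s4: b4⊕b5⊕b6⊕b7⊕b12⊕b13⊕b14⊕b15 = 1⊕0⊕0⊕0⊕1⊕1⊕0⊕0 = 1
s8: b8⊕b9⊕b10⊕b11⊕b12⊕b13⊕b14⊕b15 = 1⊕0⊕0⊕0⊕1⊕1⊕0⊕0 = 1
Syndrome (s8...s1) = 1110 → position 14.
Flip bit 14: corrected codeword = 110100010001110
Data bits at positions 3,5,6,7,9,10,11,12,13,14,15: 00000001110

00000001110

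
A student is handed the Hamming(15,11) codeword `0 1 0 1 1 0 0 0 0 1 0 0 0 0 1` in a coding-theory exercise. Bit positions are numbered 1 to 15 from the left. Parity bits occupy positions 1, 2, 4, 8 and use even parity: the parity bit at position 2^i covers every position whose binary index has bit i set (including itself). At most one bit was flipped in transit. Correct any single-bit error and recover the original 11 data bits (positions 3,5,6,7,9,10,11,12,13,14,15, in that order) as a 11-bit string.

01100100001

s1: b1⊕b3⊕b5⊕b7⊕b9⊕b11⊕b13⊕b15 = 0⊕0⊕1⊕0⊕0⊕0⊕0⊕1 = 0
s2: b2⊕b3⊕b6⊕b7⊕b10⊕b11⊕b14⊕b15 = 1⊕0⊕0⊕0⊕1⊕0⊕0⊕1 = 1
s4: b4⊕b5⊕b6⊕b7⊕b12⊕b13⊕b14⊕b15 = 1⊕1⊕0⊕0⊕0⊕0⊕0⊕1 = 1
s8: b8⊕b9⊕b10⊕b11⊕b12⊕b13⊕b14⊕b15 = 0⊕0⊕1⊕0⊕0⊕0⊕0⊕1 = 0
Syndrome (s8...s1) = 0110 → position 6.
Flip bit 6: corrected codeword = 010111000100001
Data bits at positions 3,5,6,7,9,10,11,12,13,14,15: 01100100001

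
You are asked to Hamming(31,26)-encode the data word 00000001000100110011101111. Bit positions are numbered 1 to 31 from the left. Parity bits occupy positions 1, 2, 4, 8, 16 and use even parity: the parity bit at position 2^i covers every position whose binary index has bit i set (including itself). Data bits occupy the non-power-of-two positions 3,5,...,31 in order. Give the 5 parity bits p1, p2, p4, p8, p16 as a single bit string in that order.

11100

Place data bits at non-power-of-two positions: b3=0, b5=0, b6=0, b7=0, b9=0, b10=0, b11=0, b12=1, b13=0, b14=0, b15=0, b17=1, b18=0, b19=0, b20=1, b21=1, b22=0, b23=0, b24=1, b25=1, b26=1, b27=0, b28=1, b29=1, b30=1, b31=1.
p1 = XOR of data positions {3,5,7,9,11,13,15,17,19,21,23,25,27,29,31} = 0⊕0⊕0⊕0⊕0⊕0⊕0⊕1⊕0⊕1⊕0⊕1⊕0⊕1⊕1 = 1
p2 = XOR of data positions {3,6,7,10,11,14,15,18,19,22,23,26,27,30,31} = 0⊕0⊕0⊕0⊕0⊕0⊕0⊕0⊕0⊕0⊕0⊕1⊕0⊕1⊕1 = 1
p4 = XOR of data positions {5,6,7,12,13,14,15,20,21,22,23,28,29,30,31} = 0⊕0⊕0⊕1⊕0⊕0⊕0⊕1⊕1⊕0⊕0⊕1⊕1⊕1⊕1 = 1
p8 = XOR of data positions {9,10,11,12,13,14,15,24,25,26,27,28,29,30,31} = 0⊕0⊕0⊕1⊕0⊕0⊕0⊕1⊕1⊕1⊕0⊕1⊕1⊕1⊕1 = 0
p16 = XOR of data positions {17,18,19,20,21,22,23,24,25,26,27,28,29,30,31} = 1⊕0⊕0⊕1⊕1⊕0⊕0⊕1⊕1⊕1⊕0⊕1⊕1⊕1⊕1 = 0
Parity bits p1,p2,p4,p8,p16 = 11100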